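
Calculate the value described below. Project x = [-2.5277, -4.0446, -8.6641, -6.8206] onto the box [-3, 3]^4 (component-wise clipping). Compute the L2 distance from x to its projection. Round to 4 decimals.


Project each component onto [-3, 3].
clip(-2.5277) = -2.5277, clip(-4.0446) = -3.0, clip(-8.6641) = -3.0, clip(-6.8206) = -3.0
Projection = [-2.5277, -3.0, -3.0, -3.0]
Squared diffs: [0.0, 1.0912, 32.082, 14.597]
Distance = sqrt(47.7702) = 6.9116


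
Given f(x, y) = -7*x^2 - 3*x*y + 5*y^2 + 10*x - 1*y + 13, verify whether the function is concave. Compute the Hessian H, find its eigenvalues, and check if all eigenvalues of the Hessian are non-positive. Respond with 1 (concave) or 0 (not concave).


The Hessian of f(x,y) = -7*x^2 - 3*x*y + 5*y^2 + 10*x - 1*y + 13 is:
H = [[-14, -3], [-3, 10]]
Trace = -14 + 10 = -4
Determinant = -14*10 - (-3)^2 = -149
Discriminant = (-4)^2 - 4*-149 = 612.0
Eigenvalues: lambda_1 = -14.3693, lambda_2 = 10.3693
The function is not concave.

0


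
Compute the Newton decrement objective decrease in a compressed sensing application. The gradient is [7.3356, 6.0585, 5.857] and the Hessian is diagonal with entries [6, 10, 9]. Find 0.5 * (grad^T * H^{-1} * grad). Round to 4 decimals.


Step 1: H is diagonal, so H^(-1) * g = [1.2226, 0.6059, 0.6508].
Step 2: g^T H^(-1) g = sum_i g_i^2 / H_ii
  = (7.3356)^2/6 + (6.0585)^2/10 + (5.857)^2/9
  = 8.9685 + 3.6705 + 3.8116 = 16.4507
Step 3: Objective decrease = 0.5 * g^T H^(-1) g = 8.2253


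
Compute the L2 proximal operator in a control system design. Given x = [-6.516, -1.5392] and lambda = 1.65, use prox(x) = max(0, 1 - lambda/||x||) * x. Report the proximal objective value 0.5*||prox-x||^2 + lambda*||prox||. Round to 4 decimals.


Step 1: Compute ||x||.
||x|| = 6.6953
Step 2: Compute scaling factor.
scale = max(0, 1 - 1.65/6.6953) = 0.7536
Step 3: prox(x) = [-4.9102, -1.1599]
||prox(x)|| = 5.0453
Step 4: Proximal objective.
0.5*||prox-x||^2 = 1.3613
lambda*||prox|| = 8.3247
Total = 9.686


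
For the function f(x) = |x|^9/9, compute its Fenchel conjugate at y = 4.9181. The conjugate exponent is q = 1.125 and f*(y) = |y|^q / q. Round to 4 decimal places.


The conjugate exponent q satisfies 1/p + 1/q = 1.
p = 9, so q = 9/(9 - 1) = 1.125
|y|^q = 4.9181^1.125 = 6.0017
f*(4.9181) = 6.0017 / 1.125 = 5.3348


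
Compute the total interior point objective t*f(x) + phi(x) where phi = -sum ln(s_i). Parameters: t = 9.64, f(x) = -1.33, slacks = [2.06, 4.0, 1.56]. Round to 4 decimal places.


Step 1: Compute log-barrier.
ln values: [0.7227, 1.3863, 0.4447]
phi = -(0.7227 + 1.3863 + 0.4447) = -2.5537
Step 2: Compute augmented objective.
t*f(x) = 9.64*-1.33 = -12.8212
Total = -12.8212 - 2.5537 = -15.3749


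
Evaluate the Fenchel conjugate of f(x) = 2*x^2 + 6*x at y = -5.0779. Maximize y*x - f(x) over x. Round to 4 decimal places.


f*(y) = sup_x {y*x - a*x^2 - b*x} = sup_x {(y-b)*x - a*x^2}
FOC: (y - b) - 2a*x = 0 => x* = (y - b)/(2a)
x* = (-5.0779 - 6)/(2*2) = -2.7695
f*(-5.0779) = (y-b)^2/(4a) = (-5.0779 - 6)^2/(4*2)
= 122.7199/8 = 15.34


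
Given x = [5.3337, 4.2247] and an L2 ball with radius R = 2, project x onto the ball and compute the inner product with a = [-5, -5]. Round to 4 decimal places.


Step 1: Compute ||x|| (intermediates to 6 decimals).
||x|| = sqrt(5.3337^2 + 4.2247^2) = 6.804149
Step 2: Project.
Since ||x|| > R, scale = R/||x|| = 2/6.804149 = 0.293938, proj(x) = scale * x
proj(x) = [1.567777, 1.2418]
Step 3: Dot product.
a^T * proj(x) = -5*1.567777 - 5*1.2418 = -14.0479


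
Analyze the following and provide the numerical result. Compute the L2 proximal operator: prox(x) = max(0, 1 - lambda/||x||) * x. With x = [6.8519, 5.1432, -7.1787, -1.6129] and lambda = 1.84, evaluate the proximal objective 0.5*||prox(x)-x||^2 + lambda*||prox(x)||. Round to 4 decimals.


Step 1: Compute ||x||.
||x|| = 11.2932
Step 2: Compute scaling factor.
scale = max(0, 1 - 1.84/11.2932) = 0.8371
Step 3: prox(x) = [5.7355, 4.3052, -6.0091, -1.3501]
||prox(x)|| = 9.4532
Step 4: Proximal objective.
0.5*||prox-x||^2 = 1.6928
lambda*||prox|| = 17.3939
Total = 19.0867


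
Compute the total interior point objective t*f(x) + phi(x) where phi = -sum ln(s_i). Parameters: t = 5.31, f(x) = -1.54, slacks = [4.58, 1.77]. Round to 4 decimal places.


Step 1: Compute log-barrier.
ln values: [1.5217, 0.571]
phi = -(1.5217 + 0.571) = -2.0927
Step 2: Compute augmented objective.
t*f(x) = 5.31*-1.54 = -8.1774
Total = -8.1774 - 2.0927 = -10.2701


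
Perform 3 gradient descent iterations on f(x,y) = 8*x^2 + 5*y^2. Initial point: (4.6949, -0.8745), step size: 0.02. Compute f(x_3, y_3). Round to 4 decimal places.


Gradient descent on f(x,y) = 8*x^2 + 5*y^2.
Starting point: (4.6949, -0.8745), alpha = 0.02
Step 1: grad_x = 2*8*4.6949 = 75.1184, grad_y = 2*5*-0.8745 = -8.745
  x_1 = 4.6949 - 0.02*75.1184 = 3.1925
  y_1 = -0.8745 - 0.02*-8.745 = -0.6996
Step 2: grad_x = 2*8*3.1925 = 51.0805, grad_y = 2*5*-0.6996 = -6.996
  x_2 = 3.1925 - 0.02*51.0805 = 2.1709
  y_2 = -0.6996 - 0.02*-6.996 = -0.5597
Step 3: grad_x = 2*8*2.1709 = 34.7347, grad_y = 2*5*-0.5597 = -5.5968
  x_3 = 2.1709 - 0.02*34.7347 = 1.4762
  y_3 = -0.5597 - 0.02*-5.5968 = -0.4477
f(1.4762, -0.4477) = 8*1.4762^2 + 5*(-0.4477)^2 = 18.4363


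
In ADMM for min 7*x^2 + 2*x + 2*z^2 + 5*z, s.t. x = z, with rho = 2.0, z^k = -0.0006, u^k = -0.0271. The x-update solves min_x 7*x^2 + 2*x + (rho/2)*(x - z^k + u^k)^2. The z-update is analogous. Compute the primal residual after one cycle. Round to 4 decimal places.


ADMM iteration with rho = 2.0, z^k = -0.0006, u^k = -0.0271
Step 1: x-update.
Minimize 7*x^2 + 2*x + (2.0/2)*(x + 0.0006 - 0.0271)^2
FOC: (2*7 + 2.0)*x = -2 + 2.0*(-0.0006 + 0.0271)
x^{k+1} = -0.1217
Step 2: z-update.
Minimize 2*z^2 + 5*z + (2.0/2)*(-0.1217 - z - 0.0271)^2
FOC: (2*2 + 2.0)*z = -5 + 2.0*(-0.1217 - 0.0271)
z^{k+1} = -0.8829
Step 3: u-update.
u^{k+1} = -0.0271 - 0.1217 + 0.8829 = 0.7341
Step 4: Primal residual = |-0.1217 + 0.8829| = 0.7612


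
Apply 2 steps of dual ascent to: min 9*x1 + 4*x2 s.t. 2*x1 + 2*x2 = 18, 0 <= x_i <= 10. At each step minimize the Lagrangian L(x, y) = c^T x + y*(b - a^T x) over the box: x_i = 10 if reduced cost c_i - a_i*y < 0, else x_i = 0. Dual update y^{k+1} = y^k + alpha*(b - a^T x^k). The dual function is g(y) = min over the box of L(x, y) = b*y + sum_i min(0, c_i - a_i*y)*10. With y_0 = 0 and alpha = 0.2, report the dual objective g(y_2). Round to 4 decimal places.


Dual ascent for LP: min 9*x1 + 4*x2, 2*x1 + 2*x2 = 18, 0 <= x_i <= 10
Step 1: y^k = 0.0, reduced costs: (9.0, 4.0)
  x^k = (0.0, 0.0), subgradient = b - a^T x = 18.0
  y^{k+1} = 0.0 + 0.2*18.0 = 3.6
Step 2: y^k = 3.6, reduced costs: (1.8, -3.2)
  x^k = (0.0, 10.0), subgradient = b - a^T x = -2.0
  y^{k+1} = 3.6 + 0.2*-2.0 = 3.2
Dual objective at y_2 = 3.2: reduced costs (2.6, -2.4), box minimizer x = (0.0, 10.0)
g(y_2) = b*y + (c1 - a1*y)*x1 + (c2 - a2*y)*x2 = 18*3.2 + 2.6*0.0 + (-2.4)*10.0 = 57.6 + 0.0 - 24.0 = 33.6


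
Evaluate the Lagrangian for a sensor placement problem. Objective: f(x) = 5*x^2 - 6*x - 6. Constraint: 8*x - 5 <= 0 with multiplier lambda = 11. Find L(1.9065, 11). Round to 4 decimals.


Step 1: Evaluate f(x).
f(1.9065) = 5*1.9065^2 - 6*1.9065 - 6 = 0.7347
Step 2: Evaluate g(x).
g(1.9065) = 8*1.9065 - 5 = 10.252
Step 3: Compute Lagrangian.
L = 0.7347 + 11*10.252 = 113.5067


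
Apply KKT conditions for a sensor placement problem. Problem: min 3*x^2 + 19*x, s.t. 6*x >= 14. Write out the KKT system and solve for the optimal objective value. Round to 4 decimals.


Step 1: Try lambda = 0 (constraint inactive).
x_unc = -19/(2*3) = -3.1667
Check: 6*-3.1667 = -19.0002 < 14 -- violated!
Step 2: Constraint must be active: 6*x = 14
x* = 14/6 = 7/3 = 2.3333 (rounded; the exact value 7/3 is used below)
lambda = (2*3*(7/3) + 19)/6 = 5.5
Step 3: Compute optimal value.
f(x*) = 3*(7/3)^2 + 19*(7/3) = 60.6667


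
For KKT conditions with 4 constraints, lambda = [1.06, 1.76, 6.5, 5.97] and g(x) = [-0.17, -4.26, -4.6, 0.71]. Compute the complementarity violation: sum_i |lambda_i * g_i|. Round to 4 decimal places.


KKT complementary slackness check:
lambda_1 * g_1 = 1.06 * -0.17 = -0.1802
lambda_2 * g_2 = 1.76 * -4.26 = -7.4976
lambda_3 * g_3 = 6.5 * -4.6 = -29.9
lambda_4 * g_4 = 5.97 * 0.71 = 4.2387
Total violation = 0.1802 + 7.4976 + 29.9 + 4.2387 = 41.8165


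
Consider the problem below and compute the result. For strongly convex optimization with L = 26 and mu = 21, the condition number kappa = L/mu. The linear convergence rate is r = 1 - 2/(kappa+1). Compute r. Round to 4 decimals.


Step 1: Compute the condition number.
kappa = L/mu = 26/21 = 1.2381
Step 2: Compute the convergence rate.
r = 1 - 2/(kappa + 1) = 1 - 2*mu/(L + mu) = (L - mu)/(L + mu) = 5/47 = 0.1064


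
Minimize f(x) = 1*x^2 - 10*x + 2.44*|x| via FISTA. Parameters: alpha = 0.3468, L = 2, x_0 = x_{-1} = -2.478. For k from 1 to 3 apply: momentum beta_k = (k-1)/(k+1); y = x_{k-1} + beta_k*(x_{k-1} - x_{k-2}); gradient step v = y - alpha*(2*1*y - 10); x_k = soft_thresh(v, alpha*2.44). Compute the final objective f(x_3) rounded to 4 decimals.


FISTA on f(x) = 1*x^2 - 10*x + 2.44*|x|
L = 2, alpha = 0.3468
Iteration 1: beta = 0.0, y = -2.478 + 0.0*(-2.478 + 2.478) = -2.478
  grad(y) = -14.956, v = y - alpha*grad = 2.7087
  prox(v) = soft_thresh(2.7087, 0.8462) = 1.8625
Iteration 2: beta = 0.3333, y = 1.8625 + 0.3333*(1.8625 + 2.478) = 3.3094
  grad(y) = -3.3812, v = y - alpha*grad = 4.482
  prox(v) = soft_thresh(4.482, 0.8462) = 3.6358
Iteration 3: beta = 0.5, y = 3.6358 + 0.5*(3.6358 - 1.8625) = 4.5224
  grad(y) = -0.9551, v = y - alpha*grad = 4.8537
  prox(v) = soft_thresh(4.8537, 0.8462) = 4.0075
f(x_3) = 1*4.0075^2 - 10*4.0075 + 2.44*|4.0075| = -14.2367


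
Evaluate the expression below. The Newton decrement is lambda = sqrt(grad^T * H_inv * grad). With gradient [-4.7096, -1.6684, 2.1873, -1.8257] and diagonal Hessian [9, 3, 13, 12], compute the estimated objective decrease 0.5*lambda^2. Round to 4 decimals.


Step 1: H is diagonal, so H^(-1) * g = [-0.5233, -0.5561, 0.1683, -0.1521].
Step 2: g^T H^(-1) g = sum_i g_i^2 / H_ii
  = (-4.7096)^2/9 + (-1.6684)^2/3 + (2.1873)^2/13 + (-1.8257)^2/12
  = 2.4645 + 0.9279 + 0.368 + 0.2778 = 4.0381
Step 3: Objective decrease = 0.5 * g^T H^(-1) g = 2.0191


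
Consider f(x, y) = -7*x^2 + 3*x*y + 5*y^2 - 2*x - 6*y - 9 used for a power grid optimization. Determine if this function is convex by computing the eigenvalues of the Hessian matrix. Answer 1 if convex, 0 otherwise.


The Hessian of f(x,y) = -7*x^2 + 3*x*y + 5*y^2 - 2*x - 6*y - 9 is:
H = [[-14, 3], [3, 10]]
Trace = -14 + 10 = -4
Determinant = -14*10 - (3)^2 = -149
Discriminant = (-4)^2 - 4*-149 = 612.0
Eigenvalues: lambda_1 = -14.3693, lambda_2 = 10.3693
The function is not convex.

0


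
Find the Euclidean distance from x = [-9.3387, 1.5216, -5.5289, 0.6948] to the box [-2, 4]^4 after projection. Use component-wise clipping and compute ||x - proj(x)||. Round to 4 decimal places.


Project each component onto [-2, 4].
clip(-9.3387) = -2.0, clip(1.5216) = 1.5216, clip(-5.5289) = -2.0, clip(0.6948) = 0.6948
Projection = [-2.0, 1.5216, -2.0, 0.6948]
Squared diffs: [53.8565, 0.0, 12.4531, 0.0]
Distance = sqrt(66.3096) = 8.1431


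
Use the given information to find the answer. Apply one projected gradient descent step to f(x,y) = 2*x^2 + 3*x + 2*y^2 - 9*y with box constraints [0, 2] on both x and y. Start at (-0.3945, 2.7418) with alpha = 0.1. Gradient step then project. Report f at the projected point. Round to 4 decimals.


Step 1: Compute gradient at (-0.3945, 2.7418).
grad_x = 2*2*-0.3945 + 3 = 1.422
grad_y = 2*2*2.7418 - 9 = 1.9672
Step 2: Gradient step.
x_raw = -0.3945 - 0.1*1.422 = -0.5367
y_raw = 2.7418 - 0.1*1.9672 = 2.5451
Step 3: Project onto [0, 2].
x_proj = clip(-0.5367) = 0.0
y_proj = clip(2.5451) = 2.0
Step 4: Evaluate f.
f(0.0, 2.0) = -10.0


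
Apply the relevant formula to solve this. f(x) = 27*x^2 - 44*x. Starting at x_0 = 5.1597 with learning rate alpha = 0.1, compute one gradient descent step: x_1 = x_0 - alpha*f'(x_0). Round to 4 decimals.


We compute the gradient at x_0 and apply the update.
f'(x) = 54*x - 44
f'(5.1597) = 54*5.1597 - 44 = 234.6238
x_1 = 5.1597 - 0.1*234.6238 = -18.3027


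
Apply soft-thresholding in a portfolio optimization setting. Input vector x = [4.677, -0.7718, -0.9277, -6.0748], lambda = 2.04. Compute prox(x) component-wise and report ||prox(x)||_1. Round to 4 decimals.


Soft-thresholding with lambda = 2.04:
prox(4.677) = sign(4.677)*max(|4.677| - 2.04, 0) = 2.637
prox(-0.7718) = sign(-0.7718)*max(|-0.7718| - 2.04, 0) = 0.0
prox(-0.9277) = sign(-0.9277)*max(|-0.9277| - 2.04, 0) = 0.0
prox(-6.0748) = sign(-6.0748)*max(|-6.0748| - 2.04, 0) = -4.0348
prox(x) = [2.637, 0.0, 0.0, -4.0348]
||prox(x)||_1 = 2.637 + 0.0 + 0.0 + 4.0348 = 6.6718


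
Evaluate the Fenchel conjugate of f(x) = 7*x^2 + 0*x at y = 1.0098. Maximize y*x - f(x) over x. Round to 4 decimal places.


f*(y) = sup_x {y*x - a*x^2 - b*x} = sup_x {(y-b)*x - a*x^2}
FOC: (y - b) - 2a*x = 0 => x* = (y - b)/(2a)
x* = (1.0098 - 0)/(2*7) = 0.0721
f*(1.0098) = (y-b)^2/(4a) = (1.0098 - 0)^2/(4*7)
= 1.0197/28 = 0.0364


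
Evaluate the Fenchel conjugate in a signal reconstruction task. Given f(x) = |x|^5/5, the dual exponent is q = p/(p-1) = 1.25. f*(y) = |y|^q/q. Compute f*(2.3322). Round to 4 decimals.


The conjugate exponent q satisfies 1/p + 1/q = 1.
p = 5, so q = 5/(5 - 1) = 1.25
|y|^q = 2.3322^1.25 = 2.8821
f*(2.3322) = 2.8821 / 1.25 = 2.3057


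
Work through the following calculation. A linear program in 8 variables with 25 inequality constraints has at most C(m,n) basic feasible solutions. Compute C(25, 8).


Each vertex corresponds to some choice of n active constraints out of m, so the number of vertices is at most C(m, n) = m! / (n!(m-n)!).
m = 25, n = 8
Numerator: 25 * 24 * 23 * 22 * 21 * 20 * 19 * 18
Denominator: 8! = 40320
C(25, 8) = 1081575


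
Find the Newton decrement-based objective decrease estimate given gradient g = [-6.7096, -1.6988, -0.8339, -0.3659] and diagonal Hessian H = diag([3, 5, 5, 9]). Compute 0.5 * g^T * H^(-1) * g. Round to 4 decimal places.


Step 1: H is diagonal, so H^(-1) * g = [-2.2365, -0.3398, -0.1668, -0.0407].
Step 2: g^T H^(-1) g = sum_i g_i^2 / H_ii
  = (-6.7096)^2/3 + (-1.6988)^2/5 + (-0.8339)^2/5 + (-0.3659)^2/9
  = 15.0062 + 0.5772 + 0.1391 + 0.0149 = 15.7374
Step 3: Objective decrease = 0.5 * g^T H^(-1) g = 7.8687


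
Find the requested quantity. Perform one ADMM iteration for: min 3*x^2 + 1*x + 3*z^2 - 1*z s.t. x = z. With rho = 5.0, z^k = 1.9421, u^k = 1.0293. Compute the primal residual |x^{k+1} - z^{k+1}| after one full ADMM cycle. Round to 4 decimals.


ADMM iteration with rho = 5.0, z^k = 1.9421, u^k = 1.0293
Step 1: x-update.
Minimize 3*x^2 + 1*x + (5.0/2)*(x - 1.9421 + 1.0293)^2
FOC: (2*3 + 5.0)*x = -1 + 5.0*(1.9421 - 1.0293)
x^{k+1} = 0.324
Step 2: z-update.
Minimize 3*z^2 - 1*z + (5.0/2)*(0.324 - z + 1.0293)^2
FOC: (2*3 + 5.0)*z = 1 + 5.0*(0.324 + 1.0293)
z^{k+1} = 0.706
Step 3: u-update.
u^{k+1} = 1.0293 + 0.324 - 0.706 = 0.6473
Step 4: Primal residual = |0.324 - 0.706| = 0.382


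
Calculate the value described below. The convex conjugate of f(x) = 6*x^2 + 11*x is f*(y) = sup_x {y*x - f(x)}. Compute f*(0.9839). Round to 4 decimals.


f*(y) = sup_x {y*x - a*x^2 - b*x} = sup_x {(y-b)*x - a*x^2}
FOC: (y - b) - 2a*x = 0 => x* = (y - b)/(2a)
x* = (0.9839 - 11)/(2*6) = -0.8347
f*(0.9839) = (y-b)^2/(4a) = (0.9839 - 11)^2/(4*6)
= 100.3223/24 = 4.1801


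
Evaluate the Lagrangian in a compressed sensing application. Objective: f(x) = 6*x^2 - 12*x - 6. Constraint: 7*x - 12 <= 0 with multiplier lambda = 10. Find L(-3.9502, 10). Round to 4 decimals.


Step 1: Evaluate f(x).
f(-3.9502) = 6*(-3.9502)^2 - 12*(-3.9502) - 6 = 135.0269
Step 2: Evaluate g(x).
g(-3.9502) = 7*-3.9502 - 12 = -39.6514
Step 3: Compute Lagrangian.
L = 135.0269 + 10*-39.6514 = -261.4871


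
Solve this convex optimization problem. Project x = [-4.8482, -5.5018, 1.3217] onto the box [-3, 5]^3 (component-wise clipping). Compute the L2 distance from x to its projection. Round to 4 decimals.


Project each component onto [-3, 5].
clip(-4.8482) = -3.0, clip(-5.5018) = -3.0, clip(1.3217) = 1.3217
Projection = [-3.0, -3.0, 1.3217]
Squared diffs: [3.4158, 6.259, 0.0]
Distance = sqrt(9.6748) = 3.1104


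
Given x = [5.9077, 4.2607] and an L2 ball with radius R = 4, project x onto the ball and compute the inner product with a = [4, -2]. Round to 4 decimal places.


Step 1: Compute ||x|| (intermediates to 6 decimals).
||x|| = sqrt(5.9077^2 + 4.2607^2) = 7.283851
Step 2: Project.
Since ||x|| > R, scale = R/||x|| = 4/7.283851 = 0.54916, proj(x) = scale * x
proj(x) = [3.244273, 2.339806]
Step 3: Dot product.
a^T * proj(x) = 4*3.244273 - 2*2.339806 = 8.2975


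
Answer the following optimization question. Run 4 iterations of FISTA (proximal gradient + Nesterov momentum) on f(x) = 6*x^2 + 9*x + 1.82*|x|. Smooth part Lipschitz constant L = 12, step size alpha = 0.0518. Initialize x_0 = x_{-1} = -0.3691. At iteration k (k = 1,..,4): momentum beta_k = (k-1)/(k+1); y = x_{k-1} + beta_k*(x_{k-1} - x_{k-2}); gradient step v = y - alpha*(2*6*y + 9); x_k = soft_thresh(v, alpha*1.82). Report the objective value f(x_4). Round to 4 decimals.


FISTA on f(x) = 6*x^2 + 9*x + 1.82*|x|
L = 12, alpha = 0.0518
Iteration 1: beta = 0.0, y = -0.3691 + 0.0*(-0.3691 + 0.3691) = -0.3691
  grad(y) = 4.5708, v = y - alpha*grad = -0.6059
  prox(v) = soft_thresh(-0.6059, 0.0943) = -0.5116
Iteration 2: beta = 0.3333, y = -0.5116 + 0.3333*(-0.5116 + 0.3691) = -0.5591
  grad(y) = 2.2909, v = y - alpha*grad = -0.6778
  prox(v) = soft_thresh(-0.6778, 0.0943) = -0.5835
Iteration 3: beta = 0.5, y = -0.5835 + 0.5*(-0.5835 + 0.5116) = -0.6194
  grad(y) = 1.5669, v = y - alpha*grad = -0.7006
  prox(v) = soft_thresh(-0.7006, 0.0943) = -0.6063
Iteration 4: beta = 0.6, y = -0.6063 + 0.6*(-0.6063 + 0.5835) = -0.62
  grad(y) = 1.5598, v = y - alpha*grad = -0.7008
  prox(v) = soft_thresh(-0.7008, 0.0943) = -0.6065
f(x_4) = 6*(-0.6065)^2 + 9*(-0.6065) + 1.82*|-0.6065| = -2.1476


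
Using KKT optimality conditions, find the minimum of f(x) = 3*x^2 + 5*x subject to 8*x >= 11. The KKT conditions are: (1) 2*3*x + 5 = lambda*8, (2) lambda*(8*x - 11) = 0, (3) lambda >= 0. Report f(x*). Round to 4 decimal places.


Step 1: Try lambda = 0 (constraint inactive).
x_unc = -5/(2*3) = -0.8333
Check: 8*-0.8333 = -6.6664 < 11 -- violated!
Step 2: Constraint must be active: 8*x = 11
x* = 11/8 = 1.375
lambda = (2*3*1.375 + 5)/8 = 1.6563
Step 3: Compute optimal value.
f(x*) = 3*1.375^2 + 5*1.375 = 12.5469


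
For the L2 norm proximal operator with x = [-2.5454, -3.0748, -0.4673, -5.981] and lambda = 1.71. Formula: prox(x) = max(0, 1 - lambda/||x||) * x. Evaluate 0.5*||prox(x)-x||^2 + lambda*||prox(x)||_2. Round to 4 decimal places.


Step 1: Compute ||x||.
||x|| = 7.2058
Step 2: Compute scaling factor.
scale = max(0, 1 - 1.71/7.2058) = 0.7627
Step 3: prox(x) = [-1.9414, -2.3451, -0.3564, -4.5617]
||prox(x)|| = 5.4958
Step 4: Proximal objective.
0.5*||prox-x||^2 = 1.4621
lambda*||prox|| = 9.3978
Total = 10.8599


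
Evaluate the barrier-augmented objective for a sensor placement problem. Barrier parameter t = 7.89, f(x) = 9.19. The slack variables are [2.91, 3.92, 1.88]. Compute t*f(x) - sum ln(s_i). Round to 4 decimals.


Step 1: Compute log-barrier.
ln values: [1.0682, 1.3661, 0.6313]
phi = -(1.0682 + 1.3661 + 0.6313) = -3.0655
Step 2: Compute augmented objective.
t*f(x) = 7.89*9.19 = 72.5091
Total = 72.5091 - 3.0655 = 69.4436


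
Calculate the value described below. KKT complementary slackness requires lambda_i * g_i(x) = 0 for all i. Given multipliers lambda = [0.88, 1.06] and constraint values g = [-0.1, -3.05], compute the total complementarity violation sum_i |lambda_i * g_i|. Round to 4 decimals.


KKT complementary slackness check:
lambda_1 * g_1 = 0.88 * -0.1 = -0.088
lambda_2 * g_2 = 1.06 * -3.05 = -3.233
Total violation = 0.088 + 3.233 = 3.321


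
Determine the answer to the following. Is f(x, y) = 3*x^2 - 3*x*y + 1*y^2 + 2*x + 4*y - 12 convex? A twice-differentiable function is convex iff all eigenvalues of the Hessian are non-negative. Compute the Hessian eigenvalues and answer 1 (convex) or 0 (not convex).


The Hessian of f(x,y) = 3*x^2 - 3*x*y + 1*y^2 + 2*x + 4*y - 12 is:
H = [[6, -3], [-3, 2]]
Trace = 6 + 2 = 8
Determinant = 6*2 - (-3)^2 = 3
Discriminant = (8)^2 - 4*3 = 52.0
Eigenvalues: lambda_1 = 0.3944, lambda_2 = 7.6056
The function is convex.

1


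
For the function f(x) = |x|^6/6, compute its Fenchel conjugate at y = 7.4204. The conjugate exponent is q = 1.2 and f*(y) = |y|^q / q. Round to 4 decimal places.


The conjugate exponent q satisfies 1/p + 1/q = 1.
p = 6, so q = 6/(6 - 1) = 1.2
|y|^q = 7.4204^1.2 = 11.0793
f*(7.4204) = 11.0793 / 1.2 = 9.2328


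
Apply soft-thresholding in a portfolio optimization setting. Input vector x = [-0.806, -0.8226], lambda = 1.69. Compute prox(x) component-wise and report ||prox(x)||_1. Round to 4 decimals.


Soft-thresholding with lambda = 1.69:
prox(-0.806) = sign(-0.806)*max(|-0.806| - 1.69, 0) = 0.0
prox(-0.8226) = sign(-0.8226)*max(|-0.8226| - 1.69, 0) = 0.0
prox(x) = [0.0, 0.0]
||prox(x)||_1 = 0.0 + 0.0 = 0.0


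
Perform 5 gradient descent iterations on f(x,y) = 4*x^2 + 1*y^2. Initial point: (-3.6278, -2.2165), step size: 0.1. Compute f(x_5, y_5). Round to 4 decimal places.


Gradient descent on f(x,y) = 4*x^2 + 1*y^2.
Starting point: (-3.6278, -2.2165), alpha = 0.1
Step 1: grad_x = 2*4*-3.6278 = -29.0224, grad_y = 2*1*-2.2165 = -4.433
  x_1 = -3.6278 - 0.1*-29.0224 = -0.7256
  y_1 = -2.2165 - 0.1*-4.433 = -1.7732
Step 2: grad_x = 2*4*-0.7256 = -5.8045, grad_y = 2*1*-1.7732 = -3.5464
  x_2 = -0.7256 - 0.1*-5.8045 = -0.1451
  y_2 = -1.7732 - 0.1*-3.5464 = -1.4186
Step 3: grad_x = 2*4*-0.1451 = -1.1609, grad_y = 2*1*-1.4186 = -2.8371
  x_3 = -0.1451 - 0.1*-1.1609 = -0.029
  y_3 = -1.4186 - 0.1*-2.8371 = -1.1348
Step 4: grad_x = 2*4*-0.029 = -0.2322, grad_y = 2*1*-1.1348 = -2.2697
  x_4 = -0.029 - 0.1*-0.2322 = -0.0058
  y_4 = -1.1348 - 0.1*-2.2697 = -0.9079
Step 5: grad_x = 2*4*-0.0058 = -0.0464, grad_y = 2*1*-0.9079 = -1.8158
  x_5 = -0.0058 - 0.1*-0.0464 = -0.0012
  y_5 = -0.9079 - 0.1*-1.8158 = -0.7263
f(-0.0012, -0.7263) = 4*(-0.0012)^2 + 1*(-0.7263)^2 = 0.5275


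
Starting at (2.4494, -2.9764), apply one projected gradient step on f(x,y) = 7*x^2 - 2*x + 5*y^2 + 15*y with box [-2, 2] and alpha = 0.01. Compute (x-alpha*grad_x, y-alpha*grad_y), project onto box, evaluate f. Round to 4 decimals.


Step 1: Compute gradient at (2.4494, -2.9764).
grad_x = 2*7*2.4494 - 2 = 32.2916
grad_y = 2*5*-2.9764 + 15 = -14.764
Step 2: Gradient step.
x_raw = 2.4494 - 0.01*32.2916 = 2.1265
y_raw = -2.9764 - 0.01*-14.764 = -2.8288
Step 3: Project onto [-2, 2].
x_proj = clip(2.1265) = 2.0
y_proj = clip(-2.8288) = -2.0
Step 4: Evaluate f.
f(2.0, -2.0) = 14.0


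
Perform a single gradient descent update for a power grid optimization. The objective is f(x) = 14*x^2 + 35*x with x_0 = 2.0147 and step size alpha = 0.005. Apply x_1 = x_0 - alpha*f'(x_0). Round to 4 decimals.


We compute the gradient at x_0 and apply the update.
f'(x) = 28*x + 35
f'(2.0147) = 28*2.0147 + 35 = 91.4116
x_1 = 2.0147 - 0.005*91.4116 = 1.5576


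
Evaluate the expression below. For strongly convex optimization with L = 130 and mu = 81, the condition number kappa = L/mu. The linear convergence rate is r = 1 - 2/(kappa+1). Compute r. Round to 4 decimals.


Step 1: Compute the condition number.
kappa = L/mu = 130/81 = 1.6049
Step 2: Compute the convergence rate.
r = 1 - 2/(kappa + 1) = 1 - 2*mu/(L + mu) = (L - mu)/(L + mu) = 49/211 = 0.2322


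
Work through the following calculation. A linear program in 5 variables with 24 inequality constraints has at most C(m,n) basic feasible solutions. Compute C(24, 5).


Each vertex corresponds to some choice of n active constraints out of m, so the number of vertices is at most C(m, n) = m! / (n!(m-n)!).
m = 24, n = 5
Numerator: 24 * 23 * 22 * 21 * 20
Denominator: 5! = 120
C(24, 5) = 42504


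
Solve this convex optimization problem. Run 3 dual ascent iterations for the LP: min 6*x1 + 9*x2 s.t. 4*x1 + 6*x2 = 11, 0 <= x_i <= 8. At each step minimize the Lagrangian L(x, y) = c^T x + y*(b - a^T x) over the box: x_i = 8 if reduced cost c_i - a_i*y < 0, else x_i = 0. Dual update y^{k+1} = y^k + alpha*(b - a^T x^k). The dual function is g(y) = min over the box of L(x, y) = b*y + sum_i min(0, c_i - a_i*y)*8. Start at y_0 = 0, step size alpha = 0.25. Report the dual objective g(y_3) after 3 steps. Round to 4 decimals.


Dual ascent for LP: min 6*x1 + 9*x2, 4*x1 + 6*x2 = 11, 0 <= x_i <= 8
Step 1: y^k = 0.0, reduced costs: (6.0, 9.0)
  x^k = (0.0, 0.0), subgradient = b - a^T x = 11.0
  y^{k+1} = 0.0 + 0.25*11.0 = 2.75
Step 2: y^k = 2.75, reduced costs: (-5.0, -7.5)
  x^k = (8.0, 8.0), subgradient = b - a^T x = -69.0
  y^{k+1} = 2.75 + 0.25*-69.0 = -14.5
Step 3: y^k = -14.5, reduced costs: (64.0, 96.0)
  x^k = (0.0, 0.0), subgradient = b - a^T x = 11.0
  y^{k+1} = -14.5 + 0.25*11.0 = -11.75
Dual objective at y_3 = -11.75: reduced costs (53.0, 79.5), box minimizer x = (0.0, 0.0)
g(y_3) = b*y + (c1 - a1*y)*x1 + (c2 - a2*y)*x2 = 11*(-11.75) + 53.0*0.0 + 79.5*0.0 = -129.25 + 0.0 + 0.0 = -129.25


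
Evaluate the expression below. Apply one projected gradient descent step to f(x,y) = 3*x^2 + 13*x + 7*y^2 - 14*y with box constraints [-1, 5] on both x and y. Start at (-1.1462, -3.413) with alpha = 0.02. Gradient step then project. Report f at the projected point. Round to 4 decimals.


Step 1: Compute gradient at (-1.1462, -3.413).
grad_x = 2*3*-1.1462 + 13 = 6.1228
grad_y = 2*7*-3.413 - 14 = -61.782
Step 2: Gradient step.
x_raw = -1.1462 - 0.02*6.1228 = -1.2687
y_raw = -3.413 - 0.02*-61.782 = -2.1774
Step 3: Project onto [-1, 5].
x_proj = clip(-1.2687) = -1.0
y_proj = clip(-2.1774) = -1.0
Step 4: Evaluate f.
f(-1.0, -1.0) = 11.0


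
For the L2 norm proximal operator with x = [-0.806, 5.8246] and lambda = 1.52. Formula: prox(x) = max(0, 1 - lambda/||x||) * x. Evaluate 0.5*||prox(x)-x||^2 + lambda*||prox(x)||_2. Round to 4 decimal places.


Step 1: Compute ||x||.
||x|| = 5.8801
Step 2: Compute scaling factor.
scale = max(0, 1 - 1.52/5.8801) = 0.7415
Step 3: prox(x) = [-0.5976, 4.3189]
||prox(x)|| = 4.3601
Step 4: Proximal objective.
0.5*||prox-x||^2 = 1.1552
lambda*||prox|| = 6.6274
Total = 7.7826


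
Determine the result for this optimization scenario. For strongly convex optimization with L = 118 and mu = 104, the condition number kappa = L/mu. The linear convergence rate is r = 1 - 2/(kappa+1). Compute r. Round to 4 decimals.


Step 1: Compute the condition number.
kappa = L/mu = 118/104 = 1.1346
Step 2: Compute the convergence rate.
r = 1 - 2/(kappa + 1) = 1 - 2*mu/(L + mu) = (L - mu)/(L + mu) = 14/222 = 0.0631


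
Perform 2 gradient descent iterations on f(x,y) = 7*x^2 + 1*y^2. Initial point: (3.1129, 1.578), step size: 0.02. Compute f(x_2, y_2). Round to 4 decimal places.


Gradient descent on f(x,y) = 7*x^2 + 1*y^2.
Starting point: (3.1129, 1.578), alpha = 0.02
Step 1: grad_x = 2*7*3.1129 = 43.5806, grad_y = 2*1*1.578 = 3.156
  x_1 = 3.1129 - 0.02*43.5806 = 2.2413
  y_1 = 1.578 - 0.02*3.156 = 1.5149
Step 2: grad_x = 2*7*2.2413 = 31.378, grad_y = 2*1*1.5149 = 3.0298
  x_2 = 2.2413 - 0.02*31.378 = 1.6137
  y_2 = 1.5149 - 0.02*3.0298 = 1.4543
f(1.6137, 1.4543) = 7*1.6137^2 + 1*1.4543^2 = 20.3438


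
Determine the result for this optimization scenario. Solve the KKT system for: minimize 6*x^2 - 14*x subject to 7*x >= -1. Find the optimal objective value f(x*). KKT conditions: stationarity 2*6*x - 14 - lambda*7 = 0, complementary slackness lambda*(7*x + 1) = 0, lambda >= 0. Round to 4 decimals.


Step 1: Try lambda = 0 (constraint inactive).
Stationarity: 2*6*x - 14 = 0
x* = 14/(2*6) = 7/6 = 1.1667 (rounded; the exact value 7/6 is used below)
Check constraint: 7*1.1667 = 8.1669 >= -1 -- satisfied.
Step 2: Compute optimal value.
f(x*) = 6*(7/6)^2 - 14*(7/6) = -8.1667


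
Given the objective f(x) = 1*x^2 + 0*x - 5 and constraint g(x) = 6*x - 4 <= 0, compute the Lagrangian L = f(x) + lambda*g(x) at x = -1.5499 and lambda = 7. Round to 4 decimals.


Step 1: Evaluate f(x).
f(-1.5499) = 1*(-1.5499)^2 + 0*(-1.5499) - 5 = -2.5978
Step 2: Evaluate g(x).
g(-1.5499) = 6*-1.5499 - 4 = -13.2994
Step 3: Compute Lagrangian.
L = -2.5978 + 7*-13.2994 = -95.6936


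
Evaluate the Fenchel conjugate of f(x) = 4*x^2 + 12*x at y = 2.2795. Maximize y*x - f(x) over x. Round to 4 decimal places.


f*(y) = sup_x {y*x - a*x^2 - b*x} = sup_x {(y-b)*x - a*x^2}
FOC: (y - b) - 2a*x = 0 => x* = (y - b)/(2a)
x* = (2.2795 - 12)/(2*4) = -1.2151
f*(2.2795) = (y-b)^2/(4a) = (2.2795 - 12)^2/(4*4)
= 94.4881/16 = 5.9055


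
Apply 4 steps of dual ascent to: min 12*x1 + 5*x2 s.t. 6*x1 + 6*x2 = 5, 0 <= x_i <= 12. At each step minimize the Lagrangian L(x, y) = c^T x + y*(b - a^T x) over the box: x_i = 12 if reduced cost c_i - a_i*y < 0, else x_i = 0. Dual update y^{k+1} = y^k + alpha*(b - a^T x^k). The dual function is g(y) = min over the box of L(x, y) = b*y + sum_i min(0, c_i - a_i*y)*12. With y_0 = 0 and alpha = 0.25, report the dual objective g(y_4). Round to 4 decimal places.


Dual ascent for LP: min 12*x1 + 5*x2, 6*x1 + 6*x2 = 5, 0 <= x_i <= 12
Step 1: y^k = 0.0, reduced costs: (12.0, 5.0)
  x^k = (0.0, 0.0), subgradient = b - a^T x = 5.0
  y^{k+1} = 0.0 + 0.25*5.0 = 1.25
Step 2: y^k = 1.25, reduced costs: (4.5, -2.5)
  x^k = (0.0, 12.0), subgradient = b - a^T x = -67.0
  y^{k+1} = 1.25 + 0.25*-67.0 = -15.5
Step 3: y^k = -15.5, reduced costs: (105.0, 98.0)
  x^k = (0.0, 0.0), subgradient = b - a^T x = 5.0
  y^{k+1} = -15.5 + 0.25*5.0 = -14.25
Step 4: y^k = -14.25, reduced costs: (97.5, 90.5)
  x^k = (0.0, 0.0), subgradient = b - a^T x = 5.0
  y^{k+1} = -14.25 + 0.25*5.0 = -13.0
Dual objective at y_4 = -13.0: reduced costs (90.0, 83.0), box minimizer x = (0.0, 0.0)
g(y_4) = b*y + (c1 - a1*y)*x1 + (c2 - a2*y)*x2 = 5*(-13.0) + 90.0*0.0 + 83.0*0.0 = -65.0 + 0.0 + 0.0 = -65.0


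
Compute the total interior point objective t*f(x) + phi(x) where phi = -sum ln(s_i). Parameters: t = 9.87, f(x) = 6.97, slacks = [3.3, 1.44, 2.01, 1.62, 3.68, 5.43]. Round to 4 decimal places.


Step 1: Compute log-barrier.
ln values: [1.1939, 0.3646, 0.6981, 0.4824, 1.3029, 1.6919]
phi = -(1.1939 + 0.3646 + 0.6981 + 0.4824 + 1.3029 + 1.6919) = -5.734
Step 2: Compute augmented objective.
t*f(x) = 9.87*6.97 = 68.7939
Total = 68.7939 - 5.734 = 63.0599


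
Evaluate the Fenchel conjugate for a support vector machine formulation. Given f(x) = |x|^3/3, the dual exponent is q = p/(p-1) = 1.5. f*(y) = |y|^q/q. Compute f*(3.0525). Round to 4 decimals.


The conjugate exponent q satisfies 1/p + 1/q = 1.
p = 3, so q = 3/(3 - 1) = 1.5
|y|^q = 3.0525^1.5 = 5.3331
f*(3.0525) = 5.3331 / 1.5 = 3.5554


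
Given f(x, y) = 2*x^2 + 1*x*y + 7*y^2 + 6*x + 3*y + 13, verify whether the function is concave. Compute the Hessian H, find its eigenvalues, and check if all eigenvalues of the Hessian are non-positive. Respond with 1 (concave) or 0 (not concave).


The Hessian of f(x,y) = 2*x^2 + 1*x*y + 7*y^2 + 6*x + 3*y + 13 is:
H = [[4, 1], [1, 14]]
Trace = 4 + 14 = 18
Determinant = 4*14 - (1)^2 = 55
Discriminant = (18)^2 - 4*55 = 104.0
Eigenvalues: lambda_1 = 3.901, lambda_2 = 14.099
The function is not concave.

0


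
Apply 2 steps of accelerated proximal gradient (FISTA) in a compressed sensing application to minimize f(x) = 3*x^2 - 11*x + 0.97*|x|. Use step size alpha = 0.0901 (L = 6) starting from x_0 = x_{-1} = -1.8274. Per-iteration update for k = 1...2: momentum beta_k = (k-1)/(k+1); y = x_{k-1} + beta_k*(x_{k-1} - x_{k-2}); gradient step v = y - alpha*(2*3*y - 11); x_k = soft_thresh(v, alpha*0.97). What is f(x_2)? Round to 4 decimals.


FISTA on f(x) = 3*x^2 - 11*x + 0.97*|x|
L = 6, alpha = 0.0901
Iteration 1: beta = 0.0, y = -1.8274 + 0.0*(-1.8274 + 1.8274) = -1.8274
  grad(y) = -21.9644, v = y - alpha*grad = 0.1516
  prox(v) = soft_thresh(0.1516, 0.0874) = 0.0642
Iteration 2: beta = 0.3333, y = 0.0642 + 0.3333*(0.0642 + 1.8274) = 0.6947
  grad(y) = -6.8316, v = y - alpha*grad = 1.3103
  prox(v) = soft_thresh(1.3103, 0.0874) = 1.2229
f(x_2) = 3*1.2229^2 - 11*1.2229 + 0.97*|1.2229| = -7.7791


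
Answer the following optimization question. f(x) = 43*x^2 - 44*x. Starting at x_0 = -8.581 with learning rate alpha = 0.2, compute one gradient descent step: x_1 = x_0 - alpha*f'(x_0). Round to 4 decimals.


We compute the gradient at x_0 and apply the update.
f'(x) = 86*x - 44
f'(-8.581) = 86*-8.581 - 44 = -781.966
x_1 = -8.581 - 0.2*-781.966 = 147.8122


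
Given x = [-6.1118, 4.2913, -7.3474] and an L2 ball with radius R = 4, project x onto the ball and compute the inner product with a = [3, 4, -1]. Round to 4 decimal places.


Step 1: Compute ||x|| (intermediates to 6 decimals).
||x|| = sqrt((-6.1118)^2 + 4.2913^2 + (-7.3474)^2) = 10.476337
Step 2: Project.
Since ||x|| > R, scale = R/||x|| = 4/10.476337 = 0.381813, proj(x) = scale * x
proj(x) = [-2.333565, 1.638474, -2.805333]
Step 3: Dot product.
a^T * proj(x) = 3*(-2.333565) + 4*1.638474 - 1*(-2.805333) = 2.3585


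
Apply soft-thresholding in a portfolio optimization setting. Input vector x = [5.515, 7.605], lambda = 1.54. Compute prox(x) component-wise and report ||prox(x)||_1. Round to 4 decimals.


Soft-thresholding with lambda = 1.54:
prox(5.515) = sign(5.515)*max(|5.515| - 1.54, 0) = 3.975
prox(7.605) = sign(7.605)*max(|7.605| - 1.54, 0) = 6.065
prox(x) = [3.975, 6.065]
||prox(x)||_1 = 3.975 + 6.065 = 10.04


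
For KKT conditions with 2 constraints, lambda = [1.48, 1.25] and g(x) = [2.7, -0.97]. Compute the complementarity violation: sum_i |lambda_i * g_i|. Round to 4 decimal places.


KKT complementary slackness check:
lambda_1 * g_1 = 1.48 * 2.7 = 3.996
lambda_2 * g_2 = 1.25 * -0.97 = -1.2125
Total violation = 3.996 + 1.2125 = 5.2085


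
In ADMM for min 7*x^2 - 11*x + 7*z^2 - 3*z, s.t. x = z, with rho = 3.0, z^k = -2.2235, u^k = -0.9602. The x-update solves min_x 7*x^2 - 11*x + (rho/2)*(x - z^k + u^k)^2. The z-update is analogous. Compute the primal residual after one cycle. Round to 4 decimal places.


ADMM iteration with rho = 3.0, z^k = -2.2235, u^k = -0.9602
Step 1: x-update.
Minimize 7*x^2 - 11*x + (3.0/2)*(x + 2.2235 - 0.9602)^2
FOC: (2*7 + 3.0)*x = 11 + 3.0*(-2.2235 + 0.9602)
x^{k+1} = 0.4241
Step 2: z-update.
Minimize 7*z^2 - 3*z + (3.0/2)*(0.4241 - z - 0.9602)^2
FOC: (2*7 + 3.0)*z = 3 + 3.0*(0.4241 - 0.9602)
z^{k+1} = 0.0819
Step 3: u-update.
u^{k+1} = -0.9602 + 0.4241 - 0.0819 = -0.6179
Step 4: Primal residual = |0.4241 - 0.0819| = 0.3423


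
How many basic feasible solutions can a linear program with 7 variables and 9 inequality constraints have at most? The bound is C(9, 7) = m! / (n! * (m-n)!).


Each vertex corresponds to some choice of n active constraints out of m, so the number of vertices is at most C(m, n) = m! / (n!(m-n)!).
m = 9, n = 7
Numerator: 9 * 8 * 7 * 6 * 5 * 4 * 3
Denominator: 7! = 5040
C(9, 7) = 36


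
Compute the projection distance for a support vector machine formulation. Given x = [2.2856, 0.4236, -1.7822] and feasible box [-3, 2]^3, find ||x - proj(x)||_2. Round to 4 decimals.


Project each component onto [-3, 2].
clip(2.2856) = 2.0, clip(0.4236) = 0.4236, clip(-1.7822) = -1.7822
Projection = [2.0, 0.4236, -1.7822]
Squared diffs: [0.0816, 0.0, 0.0]
Distance = sqrt(0.0816) = 0.2856


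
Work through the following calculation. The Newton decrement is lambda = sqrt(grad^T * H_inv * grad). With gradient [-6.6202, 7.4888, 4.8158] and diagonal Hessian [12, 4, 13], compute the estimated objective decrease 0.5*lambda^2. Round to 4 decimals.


Step 1: H is diagonal, so H^(-1) * g = [-0.5517, 1.8722, 0.3704].
Step 2: g^T H^(-1) g = sum_i g_i^2 / H_ii
  = (-6.6202)^2/12 + (7.4888)^2/4 + (4.8158)^2/13
  = 3.6523 + 14.0205 + 1.784 = 19.4568
Step 3: Objective decrease = 0.5 * g^T H^(-1) g = 9.7284


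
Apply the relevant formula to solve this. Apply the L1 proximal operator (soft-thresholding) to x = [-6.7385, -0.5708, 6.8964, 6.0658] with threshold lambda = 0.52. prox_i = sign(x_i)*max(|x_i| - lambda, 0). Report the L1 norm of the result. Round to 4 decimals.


Soft-thresholding with lambda = 0.52:
prox(-6.7385) = sign(-6.7385)*max(|-6.7385| - 0.52, 0) = -6.2185
prox(-0.5708) = sign(-0.5708)*max(|-0.5708| - 0.52, 0) = -0.0508
prox(6.8964) = sign(6.8964)*max(|6.8964| - 0.52, 0) = 6.3764
prox(6.0658) = sign(6.0658)*max(|6.0658| - 0.52, 0) = 5.5458
prox(x) = [-6.2185, -0.0508, 6.3764, 5.5458]
||prox(x)||_1 = 6.2185 + 0.0508 + 6.3764 + 5.5458 = 18.1915


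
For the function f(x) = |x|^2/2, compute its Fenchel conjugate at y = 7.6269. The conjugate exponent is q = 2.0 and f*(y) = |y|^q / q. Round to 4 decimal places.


The conjugate exponent q satisfies 1/p + 1/q = 1.
p = 2, so q = 2/(2 - 1) = 2.0
|y|^q = 7.6269^2.0 = 58.1696
f*(7.6269) = 58.1696 / 2.0 = 29.0848


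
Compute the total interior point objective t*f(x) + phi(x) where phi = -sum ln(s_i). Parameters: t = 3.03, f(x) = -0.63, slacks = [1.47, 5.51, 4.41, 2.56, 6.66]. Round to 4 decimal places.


Step 1: Compute log-barrier.
ln values: [0.3853, 1.7066, 1.4839, 0.94, 1.8961]
phi = -(0.3853 + 1.7066 + 1.4839 + 0.94 + 1.8961) = -6.4118
Step 2: Compute augmented objective.
t*f(x) = 3.03*-0.63 = -1.9089
Total = -1.9089 - 6.4118 = -8.3207


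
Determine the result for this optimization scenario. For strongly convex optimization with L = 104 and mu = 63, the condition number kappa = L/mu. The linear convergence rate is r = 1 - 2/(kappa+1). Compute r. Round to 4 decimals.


Step 1: Compute the condition number.
kappa = L/mu = 104/63 = 1.6508
Step 2: Compute the convergence rate.
r = 1 - 2/(kappa + 1) = 1 - 2*mu/(L + mu) = (L - mu)/(L + mu) = 41/167 = 0.2455


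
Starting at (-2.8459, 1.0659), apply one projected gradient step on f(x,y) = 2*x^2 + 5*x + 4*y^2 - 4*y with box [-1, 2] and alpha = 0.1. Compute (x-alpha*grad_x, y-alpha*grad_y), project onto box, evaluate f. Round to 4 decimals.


Step 1: Compute gradient at (-2.8459, 1.0659).
grad_x = 2*2*-2.8459 + 5 = -6.3836
grad_y = 2*4*1.0659 - 4 = 4.5272
Step 2: Gradient step.
x_raw = -2.8459 - 0.1*-6.3836 = -2.2075
y_raw = 1.0659 - 0.1*4.5272 = 0.6132
Step 3: Project onto [-1, 2].
x_proj = clip(-2.2075) = -1.0
y_proj = clip(0.6132) = 0.6132
Step 4: Evaluate f.
f(-1.0, 0.6132) = -3.9488


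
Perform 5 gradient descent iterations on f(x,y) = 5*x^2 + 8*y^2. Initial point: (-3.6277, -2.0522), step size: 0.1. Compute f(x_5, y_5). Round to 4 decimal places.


Gradient descent on f(x,y) = 5*x^2 + 8*y^2.
Starting point: (-3.6277, -2.0522), alpha = 0.1
Step 1: grad_x = 2*5*-3.6277 = -36.277, grad_y = 2*8*-2.0522 = -32.8352
  x_1 = -3.6277 - 0.1*-36.277 = 0.0
  y_1 = -2.0522 - 0.1*-32.8352 = 1.2313
Step 2: grad_x = 2*5*0.0 = 0.0, grad_y = 2*8*1.2313 = 19.7011
  x_2 = 0.0 - 0.1*0.0 = 0.0
  y_2 = 1.2313 - 0.1*19.7011 = -0.7388
Step 3: grad_x = 2*5*0.0 = 0.0, grad_y = 2*8*-0.7388 = -11.8207
  x_3 = 0.0 - 0.1*0.0 = 0.0
  y_3 = -0.7388 - 0.1*-11.8207 = 0.4433
Step 4: grad_x = 2*5*0.0 = 0.0, grad_y = 2*8*0.4433 = 7.0924
  x_4 = 0.0 - 0.1*0.0 = 0.0
  y_4 = 0.4433 - 0.1*7.0924 = -0.266
Step 5: grad_x = 2*5*0.0 = 0.0, grad_y = 2*8*-0.266 = -4.2554
  x_5 = 0.0 - 0.1*0.0 = 0.0
  y_5 = -0.266 - 0.1*-4.2554 = 0.1596
f(0.0, 0.1596) = 5*0.0^2 + 8*0.1596^2 = 0.2037


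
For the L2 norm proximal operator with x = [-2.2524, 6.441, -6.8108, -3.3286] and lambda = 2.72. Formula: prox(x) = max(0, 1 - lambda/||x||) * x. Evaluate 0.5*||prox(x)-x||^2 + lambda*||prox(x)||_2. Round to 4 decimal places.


Step 1: Compute ||x||.
||x|| = 10.1993
Step 2: Compute scaling factor.
scale = max(0, 1 - 2.72/10.1993) = 0.7333
Step 3: prox(x) = [-1.6517, 4.7233, -4.9945, -2.4409]
||prox(x)|| = 7.4793
Step 4: Proximal objective.
0.5*||prox-x||^2 = 3.6992
lambda*||prox|| = 20.3437
Total = 24.043


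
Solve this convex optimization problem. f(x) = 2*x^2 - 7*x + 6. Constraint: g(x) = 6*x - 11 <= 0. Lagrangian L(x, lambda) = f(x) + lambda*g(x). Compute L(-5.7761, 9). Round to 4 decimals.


Step 1: Evaluate f(x).
f(-5.7761) = 2*(-5.7761)^2 - 7*(-5.7761) + 6 = 113.1594
Step 2: Evaluate g(x).
g(-5.7761) = 6*-5.7761 - 11 = -45.6566
Step 3: Compute Lagrangian.
L = 113.1594 + 9*-45.6566 = -297.75
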